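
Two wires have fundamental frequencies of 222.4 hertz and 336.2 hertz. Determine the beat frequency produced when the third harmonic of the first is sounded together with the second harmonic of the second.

Third harmonic of the first: 3·222.4 = 667.2 Hz.
Second harmonic of the second: 2·336.2 = 672.4 Hz.
f_beat = |667.2 − 672.4| = 5.2 Hz.

5.2 Hz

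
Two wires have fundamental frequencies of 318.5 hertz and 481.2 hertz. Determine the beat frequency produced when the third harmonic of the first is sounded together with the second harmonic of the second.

6.9 Hz

Third harmonic of the first: 3·318.5 = 955.5 Hz.
Second harmonic of the second: 2·481.2 = 962.4 Hz.
f_beat = |955.5 − 962.4| = 6.9 Hz.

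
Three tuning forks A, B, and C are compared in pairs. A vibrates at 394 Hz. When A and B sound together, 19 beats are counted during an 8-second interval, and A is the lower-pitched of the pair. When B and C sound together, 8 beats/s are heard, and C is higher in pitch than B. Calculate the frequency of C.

404.375 Hz

A–B: Beat frequency = 19/8 = 2.375 Hz.
B is above A, so f_B = 394 + 2.375 = 396.375 Hz.
C is above B, so f_C = 396.375 + 8 = 404.375 Hz.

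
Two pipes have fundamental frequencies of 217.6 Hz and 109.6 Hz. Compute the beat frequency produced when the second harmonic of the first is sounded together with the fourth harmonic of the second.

3.2 Hz

Second harmonic of the first: 2·217.6 = 435.2 Hz.
Fourth harmonic of the second: 4·109.6 = 438.4 Hz.
f_beat = |435.2 − 438.4| = 3.2 Hz.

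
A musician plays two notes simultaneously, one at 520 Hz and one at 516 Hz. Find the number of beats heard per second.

4 Hz

Beats arise from superposition of two nearby frequencies; the beat rate is |f₁ − f₂|.
|520 − 516| = 4 Hz.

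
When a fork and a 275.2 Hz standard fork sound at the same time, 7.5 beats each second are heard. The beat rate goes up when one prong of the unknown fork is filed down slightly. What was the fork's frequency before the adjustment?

282.7 Hz

|f − 275.2| = 7.5, so the fork was at either 267.7 Hz or 282.7 Hz.
Filing a prong removes mass and raises the fork's frequency; the adjustment raises the fork's frequency.
The beat rate rose, so the adjustment moved the fork further from 275.2 Hz — it was already above the reference.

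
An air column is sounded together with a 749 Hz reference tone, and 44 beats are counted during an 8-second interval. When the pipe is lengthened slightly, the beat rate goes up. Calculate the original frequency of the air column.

Beat frequency = 44/8 = 5.5 Hz.
|f − 749| = 5.5, so the air column was at either 743.5 Hz or 754.5 Hz.
A longer pipe has a lower fundamental; the adjustment lowers the air column's frequency.
The beat rate rose, so the adjustment moved the air column further from 749 Hz — it was already below the reference.

743.5 Hz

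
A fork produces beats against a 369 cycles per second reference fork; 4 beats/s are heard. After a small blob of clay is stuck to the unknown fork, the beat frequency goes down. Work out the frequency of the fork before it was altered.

|f − 369| = 4, so the fork was at either 365 Hz or 373 Hz.
Adding mass to a fork lowers its frequency; the adjustment lowers the fork's frequency.
The beat rate fell, so the adjustment moved the fork toward 369 Hz — it must have started above the reference.

373 Hz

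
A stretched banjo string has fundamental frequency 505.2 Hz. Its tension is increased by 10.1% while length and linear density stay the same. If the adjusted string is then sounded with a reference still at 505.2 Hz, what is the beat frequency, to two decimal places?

24.90 Hz

For a string, f ∝ √T, so the new frequency is 505.2·√1.101 = 530.0990 Hz.
f_beat = |530.0990 − 505.2| = 24.90 Hz.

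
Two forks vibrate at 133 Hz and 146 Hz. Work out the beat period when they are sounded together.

f_beat = |133 − 146| = 13 Hz.
Beat period T = 1 / f_beat = 1 / 13 s.

0.077 s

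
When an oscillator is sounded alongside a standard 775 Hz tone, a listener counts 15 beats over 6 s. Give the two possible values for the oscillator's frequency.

Beat frequency = 15/6 = 2.5 Hz.
|f − 775| = 2.5, so f = 775 ± 2.5.

772.5 Hz or 777.5 Hz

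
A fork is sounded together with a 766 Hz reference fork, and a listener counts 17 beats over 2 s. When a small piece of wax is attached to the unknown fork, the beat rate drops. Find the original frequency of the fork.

Beat frequency = 17/2 = 8.5 Hz.
|f − 766| = 8.5, so the fork was at either 757.5 Hz or 774.5 Hz.
Loading a fork with wax lowers its frequency; the adjustment lowers the fork's frequency.
The beat rate fell, so the adjustment moved the fork toward 766 Hz — it must have started above the reference.

774.5 Hz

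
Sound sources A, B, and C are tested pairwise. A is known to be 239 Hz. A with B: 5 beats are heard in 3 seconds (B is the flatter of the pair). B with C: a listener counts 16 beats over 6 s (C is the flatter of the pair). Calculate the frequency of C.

234.6667 Hz

A–B: Beat frequency = 5/3 = 1.6667 Hz.
B is below A, so f_B = 239 − 1.6667 = 237.3333 Hz.
B–C: Beat frequency = 16/6 = 2.6667 Hz.
C is below B, so f_C = 237.3333 − 2.6667 = 234.6667 Hz.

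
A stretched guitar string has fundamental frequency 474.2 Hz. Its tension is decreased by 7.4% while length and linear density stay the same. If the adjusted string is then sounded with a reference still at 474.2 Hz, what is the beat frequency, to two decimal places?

For a string, f ∝ √T, so the new frequency is 474.2·√0.926 = 456.3174 Hz.
f_beat = |456.3174 − 474.2| = 17.88 Hz.

17.88 Hz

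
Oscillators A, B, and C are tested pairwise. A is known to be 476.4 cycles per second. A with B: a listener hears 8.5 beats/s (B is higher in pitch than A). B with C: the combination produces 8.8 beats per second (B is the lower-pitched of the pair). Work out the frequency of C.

493.7 Hz

B is above A, so f_B = 476.4 + 8.5 = 484.9 Hz.
C is above B, so f_C = 484.9 + 8.8 = 493.7 Hz.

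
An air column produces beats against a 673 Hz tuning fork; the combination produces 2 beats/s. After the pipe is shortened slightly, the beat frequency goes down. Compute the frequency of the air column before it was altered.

|f − 673| = 2, so the air column was at either 671 Hz or 675 Hz.
A shorter pipe has a higher fundamental; the adjustment raises the air column's frequency.
The beat rate fell, so the adjustment moved the air column toward 673 Hz — it must have started below the reference.

671 Hz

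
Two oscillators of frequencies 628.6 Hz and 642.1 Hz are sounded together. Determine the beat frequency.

13.5 Hz

The beat frequency equals the magnitude of the frequency difference.
|628.6 − 642.1| = 13.5 Hz.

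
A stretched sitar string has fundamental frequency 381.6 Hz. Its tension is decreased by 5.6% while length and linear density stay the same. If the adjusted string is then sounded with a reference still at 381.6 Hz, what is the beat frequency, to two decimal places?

10.84 Hz

For a string, f ∝ √T, so the new frequency is 381.6·√0.944 = 370.7613 Hz.
f_beat = |370.7613 − 381.6| = 10.84 Hz.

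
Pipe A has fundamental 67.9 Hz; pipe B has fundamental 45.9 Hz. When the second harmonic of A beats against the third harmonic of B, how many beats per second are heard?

1.9 Hz

Second harmonic of the first: 2·67.9 = 135.8 Hz.
Third harmonic of the second: 3·45.9 = 137.7 Hz.
f_beat = |135.8 − 137.7| = 1.9 Hz.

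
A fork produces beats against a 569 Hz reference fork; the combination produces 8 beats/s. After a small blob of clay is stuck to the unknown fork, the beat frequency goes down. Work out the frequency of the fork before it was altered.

577 Hz

|f − 569| = 8, so the fork was at either 561 Hz or 577 Hz.
Adding mass to a fork lowers its frequency; the adjustment lowers the fork's frequency.
The beat rate fell, so the adjustment moved the fork toward 569 Hz — it must have started above the reference.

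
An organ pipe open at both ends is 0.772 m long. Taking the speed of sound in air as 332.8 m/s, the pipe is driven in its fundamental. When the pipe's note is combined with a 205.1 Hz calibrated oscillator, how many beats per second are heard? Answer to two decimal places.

Open pipe: f_n = n·v/(2L) = 1·332.8/(2·0.772) = 215.5440 Hz.
f_beat = |215.5440 − 205.1| = 10.44 Hz.

10.44 Hz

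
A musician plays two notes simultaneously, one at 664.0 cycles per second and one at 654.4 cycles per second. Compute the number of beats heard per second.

The beat frequency equals the magnitude of the frequency difference.
|664.0 − 654.4| = 9.6 Hz.

9.6 Hz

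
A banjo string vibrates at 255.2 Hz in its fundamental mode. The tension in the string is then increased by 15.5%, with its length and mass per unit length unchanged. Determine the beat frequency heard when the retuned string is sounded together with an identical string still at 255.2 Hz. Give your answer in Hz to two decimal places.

For a string, f ∝ √T, so the new frequency is 255.2·√1.155 = 274.2658 Hz.
f_beat = |274.2658 − 255.2| = 19.07 Hz.

19.07 Hz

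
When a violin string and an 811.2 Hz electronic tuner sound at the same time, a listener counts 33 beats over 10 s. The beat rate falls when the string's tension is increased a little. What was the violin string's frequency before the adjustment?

Beat frequency = 33/10 = 3.3 Hz.
|f − 811.2| = 3.3, so the violin string was at either 807.9 Hz or 814.5 Hz.
Higher tension means higher frequency; the adjustment raises the violin string's frequency.
The beat rate fell, so the adjustment moved the violin string toward 811.2 Hz — it must have started below the reference.

807.9 Hz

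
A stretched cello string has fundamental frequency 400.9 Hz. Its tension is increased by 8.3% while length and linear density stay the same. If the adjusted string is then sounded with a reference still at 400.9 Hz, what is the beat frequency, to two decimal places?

For a string, f ∝ √T, so the new frequency is 400.9·√1.083 = 417.2057 Hz.
f_beat = |417.2057 − 400.9| = 16.31 Hz.

16.31 Hz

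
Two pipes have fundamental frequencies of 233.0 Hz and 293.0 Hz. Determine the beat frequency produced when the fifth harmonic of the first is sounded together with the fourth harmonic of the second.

7.0 Hz

Fifth harmonic of the first: 5·233.0 = 1165.0 Hz.
Fourth harmonic of the second: 4·293.0 = 1172.0 Hz.
f_beat = |1165.0 − 1172.0| = 7.0 Hz.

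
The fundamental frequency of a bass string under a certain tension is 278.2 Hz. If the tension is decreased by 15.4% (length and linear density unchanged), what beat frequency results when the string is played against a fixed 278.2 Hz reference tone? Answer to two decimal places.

22.32 Hz

For a string, f ∝ √T, so the new frequency is 278.2·√0.846 = 255.8835 Hz.
f_beat = |255.8835 − 278.2| = 22.32 Hz.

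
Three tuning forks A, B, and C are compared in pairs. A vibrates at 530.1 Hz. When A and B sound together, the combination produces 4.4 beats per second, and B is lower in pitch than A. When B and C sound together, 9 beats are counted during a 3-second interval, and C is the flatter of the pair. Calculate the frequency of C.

522.7 Hz

B is below A, so f_B = 530.1 − 4.4 = 525.7 Hz.
B–C: Beat frequency = 9/3 = 3 Hz.
C is below B, so f_C = 525.7 − 3 = 522.7 Hz.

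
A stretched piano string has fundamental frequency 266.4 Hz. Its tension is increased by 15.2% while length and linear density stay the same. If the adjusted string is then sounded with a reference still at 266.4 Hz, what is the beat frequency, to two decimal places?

19.53 Hz

For a string, f ∝ √T, so the new frequency is 266.4·√1.152 = 285.9305 Hz.
f_beat = |285.9305 − 266.4| = 19.53 Hz.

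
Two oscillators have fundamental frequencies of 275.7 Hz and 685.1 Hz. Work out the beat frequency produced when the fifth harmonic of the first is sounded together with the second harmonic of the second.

8.3 Hz

Fifth harmonic of the first: 5·275.7 = 1378.5 Hz.
Second harmonic of the second: 2·685.1 = 1370.2 Hz.
f_beat = |1378.5 − 1370.2| = 8.3 Hz.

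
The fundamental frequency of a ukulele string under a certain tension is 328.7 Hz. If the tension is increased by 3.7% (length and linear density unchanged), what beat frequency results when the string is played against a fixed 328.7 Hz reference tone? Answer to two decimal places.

6.03 Hz

For a string, f ∝ √T, so the new frequency is 328.7·√1.037 = 334.7257 Hz.
f_beat = |334.7257 − 328.7| = 6.03 Hz.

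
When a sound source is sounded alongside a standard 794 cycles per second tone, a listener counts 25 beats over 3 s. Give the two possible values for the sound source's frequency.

785.6667 Hz or 802.3333 Hz

Beat frequency = 25/3 = 8.3333 Hz.
|f − 794| = 8.3333, so f = 794 ± 8.3333.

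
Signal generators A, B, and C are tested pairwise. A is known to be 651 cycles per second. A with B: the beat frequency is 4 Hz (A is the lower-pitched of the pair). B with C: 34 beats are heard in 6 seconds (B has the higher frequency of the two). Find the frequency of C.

B is above A, so f_B = 651 + 4 = 655 Hz.
B–C: Beat frequency = 34/6 = 5.6667 Hz.
C is below B, so f_C = 655 − 5.6667 = 649.3333 Hz.

649.3333 Hz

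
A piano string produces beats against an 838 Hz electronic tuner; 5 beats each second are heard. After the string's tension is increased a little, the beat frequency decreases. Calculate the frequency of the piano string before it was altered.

|f − 838| = 5, so the piano string was at either 833 Hz or 843 Hz.
Higher tension means higher frequency; the adjustment raises the piano string's frequency.
The beat rate fell, so the adjustment moved the piano string toward 838 Hz — it must have started below the reference.

833 Hz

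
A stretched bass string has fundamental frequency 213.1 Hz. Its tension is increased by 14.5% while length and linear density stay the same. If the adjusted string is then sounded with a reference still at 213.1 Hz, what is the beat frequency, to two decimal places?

For a string, f ∝ √T, so the new frequency is 213.1·√1.145 = 228.0270 Hz.
f_beat = |228.0270 − 213.1| = 14.93 Hz.

14.93 Hz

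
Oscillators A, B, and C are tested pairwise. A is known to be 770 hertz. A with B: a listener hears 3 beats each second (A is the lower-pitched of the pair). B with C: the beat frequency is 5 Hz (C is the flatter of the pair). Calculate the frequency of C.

B is above A, so f_B = 770 + 3 = 773 Hz.
C is below B, so f_C = 773 − 5 = 768 Hz.

768 Hz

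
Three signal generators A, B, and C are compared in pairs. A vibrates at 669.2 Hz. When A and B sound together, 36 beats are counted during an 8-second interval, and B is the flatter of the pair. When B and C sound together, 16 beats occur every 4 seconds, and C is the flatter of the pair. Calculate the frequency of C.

A–B: Beat frequency = 36/8 = 4.5 Hz.
B is below A, so f_B = 669.2 − 4.5 = 664.7 Hz.
B–C: Beat frequency = 16/4 = 4 Hz.
C is below B, so f_C = 664.7 − 4 = 660.7 Hz.

660.7 Hz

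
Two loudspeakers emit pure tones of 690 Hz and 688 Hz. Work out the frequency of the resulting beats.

2 Hz

f_beat = |f₁ − f₂|.
|690 − 688| = 2 Hz.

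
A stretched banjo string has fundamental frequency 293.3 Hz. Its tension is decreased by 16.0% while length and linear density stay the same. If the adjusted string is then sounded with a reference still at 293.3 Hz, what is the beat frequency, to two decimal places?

24.49 Hz

For a string, f ∝ √T, so the new frequency is 293.3·√0.840 = 268.8139 Hz.
f_beat = |268.8139 − 293.3| = 24.49 Hz.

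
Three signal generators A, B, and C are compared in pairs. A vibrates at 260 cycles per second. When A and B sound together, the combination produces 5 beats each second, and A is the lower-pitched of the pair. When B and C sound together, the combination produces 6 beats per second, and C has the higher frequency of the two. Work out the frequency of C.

271 Hz

B is above A, so f_B = 260 + 5 = 265 Hz.
C is above B, so f_C = 265 + 6 = 271 Hz.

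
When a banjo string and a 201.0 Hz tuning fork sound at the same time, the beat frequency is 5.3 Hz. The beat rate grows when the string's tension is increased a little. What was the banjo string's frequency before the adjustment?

|f − 201.0| = 5.3, so the banjo string was at either 195.7 Hz or 206.3 Hz.
Higher tension means higher frequency; the adjustment raises the banjo string's frequency.
The beat rate rose, so the adjustment moved the banjo string further from 201.0 Hz — it was already above the reference.

206.3 Hz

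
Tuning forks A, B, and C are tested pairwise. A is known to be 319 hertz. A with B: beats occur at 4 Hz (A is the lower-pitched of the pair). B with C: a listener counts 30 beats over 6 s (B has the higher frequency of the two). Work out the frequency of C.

318 Hz

B is above A, so f_B = 319 + 4 = 323 Hz.
B–C: Beat frequency = 30/6 = 5 Hz.
C is below B, so f_C = 323 − 5 = 318 Hz.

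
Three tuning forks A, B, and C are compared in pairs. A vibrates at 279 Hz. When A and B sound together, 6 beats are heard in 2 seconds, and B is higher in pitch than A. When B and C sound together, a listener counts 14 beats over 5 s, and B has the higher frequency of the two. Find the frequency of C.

279.2 Hz

A–B: Beat frequency = 6/2 = 3 Hz.
B is above A, so f_B = 279 + 3 = 282 Hz.
B–C: Beat frequency = 14/5 = 2.8 Hz.
C is below B, so f_C = 282 − 2.8 = 279.2 Hz.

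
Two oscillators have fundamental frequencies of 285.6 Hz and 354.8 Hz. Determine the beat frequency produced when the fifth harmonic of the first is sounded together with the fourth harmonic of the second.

Fifth harmonic of the first: 5·285.6 = 1428.0 Hz.
Fourth harmonic of the second: 4·354.8 = 1419.2 Hz.
f_beat = |1428.0 − 1419.2| = 8.8 Hz.

8.8 Hz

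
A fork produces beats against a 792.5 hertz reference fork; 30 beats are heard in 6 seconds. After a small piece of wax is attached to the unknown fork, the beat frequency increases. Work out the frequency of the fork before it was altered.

Beat frequency = 30/6 = 5 Hz.
|f − 792.5| = 5, so the fork was at either 787.5 Hz or 797.5 Hz.
Loading a fork with wax lowers its frequency; the adjustment lowers the fork's frequency.
The beat rate rose, so the adjustment moved the fork further from 792.5 Hz — it was already below the reference.

787.5 Hz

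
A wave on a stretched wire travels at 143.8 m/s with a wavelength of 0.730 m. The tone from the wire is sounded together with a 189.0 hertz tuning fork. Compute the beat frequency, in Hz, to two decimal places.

7.99 Hz

Source frequency f = v/λ = 143.8/0.730 = 196.9863 Hz.
f_beat = |196.9863 − 189.0| = 7.99 Hz.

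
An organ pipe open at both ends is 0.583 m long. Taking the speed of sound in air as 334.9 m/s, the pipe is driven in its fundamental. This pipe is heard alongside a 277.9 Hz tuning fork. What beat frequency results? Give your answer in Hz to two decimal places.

Open pipe: f_n = n·v/(2L) = 1·334.9/(2·0.583) = 287.2213 Hz.
f_beat = |287.2213 − 277.9| = 9.32 Hz.

9.32 Hz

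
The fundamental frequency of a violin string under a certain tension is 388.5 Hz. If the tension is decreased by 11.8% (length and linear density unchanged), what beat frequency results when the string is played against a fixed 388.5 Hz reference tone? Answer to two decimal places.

23.64 Hz

For a string, f ∝ √T, so the new frequency is 388.5·√0.882 = 364.8592 Hz.
f_beat = |364.8592 − 388.5| = 23.64 Hz.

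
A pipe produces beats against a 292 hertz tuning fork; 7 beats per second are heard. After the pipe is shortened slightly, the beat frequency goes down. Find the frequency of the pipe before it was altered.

|f − 292| = 7, so the pipe was at either 285 Hz or 299 Hz.
A shorter pipe has a higher fundamental; the adjustment raises the pipe's frequency.
The beat rate fell, so the adjustment moved the pipe toward 292 Hz — it must have started below the reference.

285 Hz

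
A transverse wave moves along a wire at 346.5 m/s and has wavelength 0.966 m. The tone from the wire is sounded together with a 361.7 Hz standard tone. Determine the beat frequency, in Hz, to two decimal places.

Source frequency f = v/λ = 346.5/0.966 = 358.6957 Hz.
f_beat = |358.6957 − 361.7| = 3.00 Hz.

3.00 Hz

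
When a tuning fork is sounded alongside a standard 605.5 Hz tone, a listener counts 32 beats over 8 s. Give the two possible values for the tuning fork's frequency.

Beat frequency = 32/8 = 4 Hz.
|f − 605.5| = 4, so f = 605.5 ± 4.

601.5 Hz or 609.5 Hz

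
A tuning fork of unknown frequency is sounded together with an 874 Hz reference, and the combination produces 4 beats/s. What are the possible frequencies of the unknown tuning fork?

|f − 874| = 4, so f = 874 ± 4.

870 Hz or 878 Hz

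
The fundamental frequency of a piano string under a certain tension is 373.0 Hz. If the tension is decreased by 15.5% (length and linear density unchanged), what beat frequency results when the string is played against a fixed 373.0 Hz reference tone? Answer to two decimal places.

For a string, f ∝ √T, so the new frequency is 373.0·√0.845 = 342.8761 Hz.
f_beat = |342.8761 − 373.0| = 30.12 Hz.

30.12 Hz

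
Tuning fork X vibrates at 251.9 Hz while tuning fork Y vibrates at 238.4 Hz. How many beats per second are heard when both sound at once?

13.5 Hz

The beat frequency equals the magnitude of the frequency difference.
|251.9 − 238.4| = 13.5 Hz.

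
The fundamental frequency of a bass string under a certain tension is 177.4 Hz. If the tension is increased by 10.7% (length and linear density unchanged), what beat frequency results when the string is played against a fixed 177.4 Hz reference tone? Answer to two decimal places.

9.25 Hz

For a string, f ∝ √T, so the new frequency is 177.4·√1.107 = 186.6498 Hz.
f_beat = |186.6498 − 177.4| = 9.25 Hz.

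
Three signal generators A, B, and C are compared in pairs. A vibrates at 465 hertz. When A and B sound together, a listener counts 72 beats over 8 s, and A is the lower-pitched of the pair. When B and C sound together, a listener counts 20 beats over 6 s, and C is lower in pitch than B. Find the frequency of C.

A–B: Beat frequency = 72/8 = 9 Hz.
B is above A, so f_B = 465 + 9 = 474 Hz.
B–C: Beat frequency = 20/6 = 3.3333 Hz.
C is below B, so f_C = 474 − 3.3333 = 470.6667 Hz.

470.6667 Hz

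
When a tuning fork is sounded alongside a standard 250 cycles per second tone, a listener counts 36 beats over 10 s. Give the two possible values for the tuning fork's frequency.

246.4 Hz or 253.6 Hz

Beat frequency = 36/10 = 3.6 Hz.
|f − 250| = 3.6, so f = 250 ± 3.6.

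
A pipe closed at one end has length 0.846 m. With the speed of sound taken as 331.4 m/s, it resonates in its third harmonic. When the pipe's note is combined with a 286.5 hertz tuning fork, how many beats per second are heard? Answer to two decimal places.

Closed pipe (odd harmonics): f_n = n·v/(4L) = 3·331.4/(4·0.846) = 293.7943 Hz.
f_beat = |293.7943 − 286.5| = 7.29 Hz.

7.29 Hz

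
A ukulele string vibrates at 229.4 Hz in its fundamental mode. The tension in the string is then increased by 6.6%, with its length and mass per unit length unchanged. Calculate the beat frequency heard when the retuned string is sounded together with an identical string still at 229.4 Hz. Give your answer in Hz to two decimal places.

7.45 Hz

For a string, f ∝ √T, so the new frequency is 229.4·√1.066 = 236.8493 Hz.
f_beat = |236.8493 − 229.4| = 7.45 Hz.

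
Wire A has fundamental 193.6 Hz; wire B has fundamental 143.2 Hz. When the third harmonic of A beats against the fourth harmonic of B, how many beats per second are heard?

Third harmonic of the first: 3·193.6 = 580.8 Hz.
Fourth harmonic of the second: 4·143.2 = 572.8 Hz.
f_beat = |580.8 − 572.8| = 8.0 Hz.

8.0 Hz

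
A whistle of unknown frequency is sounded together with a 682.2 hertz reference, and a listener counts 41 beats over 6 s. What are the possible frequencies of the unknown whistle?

675.3667 Hz or 689.0333 Hz

Beat frequency = 41/6 = 6.8333 Hz.
|f − 682.2| = 6.8333, so f = 682.2 ± 6.8333.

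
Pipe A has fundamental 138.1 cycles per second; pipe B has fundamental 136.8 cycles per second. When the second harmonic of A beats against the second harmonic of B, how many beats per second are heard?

Second harmonic of the first: 2·138.1 = 276.2 Hz.
Second harmonic of the second: 2·136.8 = 273.6 Hz.
f_beat = |276.2 − 273.6| = 2.6 Hz.

2.6 Hz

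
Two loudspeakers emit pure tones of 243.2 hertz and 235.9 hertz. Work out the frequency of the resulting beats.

7.3 Hz

The beat frequency equals the magnitude of the frequency difference.
|243.2 − 235.9| = 7.3 Hz.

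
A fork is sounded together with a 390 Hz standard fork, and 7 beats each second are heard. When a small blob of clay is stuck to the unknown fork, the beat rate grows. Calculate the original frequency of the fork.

|f − 390| = 7, so the fork was at either 383 Hz or 397 Hz.
Adding mass to a fork lowers its frequency; the adjustment lowers the fork's frequency.
The beat rate rose, so the adjustment moved the fork further from 390 Hz — it was already below the reference.

383 Hz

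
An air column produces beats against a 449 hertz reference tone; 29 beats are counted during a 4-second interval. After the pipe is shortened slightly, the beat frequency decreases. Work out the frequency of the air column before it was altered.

441.75 Hz

Beat frequency = 29/4 = 7.25 Hz.
|f − 449| = 7.25, so the air column was at either 441.75 Hz or 456.25 Hz.
A shorter pipe has a higher fundamental; the adjustment raises the air column's frequency.
The beat rate fell, so the adjustment moved the air column toward 449 Hz — it must have started below the reference.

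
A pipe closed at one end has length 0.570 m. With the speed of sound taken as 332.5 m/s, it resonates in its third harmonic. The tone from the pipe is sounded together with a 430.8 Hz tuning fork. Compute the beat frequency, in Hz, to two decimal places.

Closed pipe (odd harmonics): f_n = n·v/(4L) = 3·332.5/(4·0.570) = 437.5000 Hz.
f_beat = |437.5000 − 430.8| = 6.70 Hz.

6.70 Hz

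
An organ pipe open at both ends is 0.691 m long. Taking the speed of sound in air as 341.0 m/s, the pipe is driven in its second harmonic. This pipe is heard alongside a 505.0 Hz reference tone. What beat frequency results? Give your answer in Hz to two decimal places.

Open pipe: f_n = n·v/(2L) = 2·341.0/(2·0.691) = 493.4877 Hz.
f_beat = |493.4877 − 505.0| = 11.51 Hz.

11.51 Hz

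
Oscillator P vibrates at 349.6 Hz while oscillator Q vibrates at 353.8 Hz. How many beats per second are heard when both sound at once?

Beats arise from superposition of two nearby frequencies; the beat rate is |f₁ − f₂|.
|349.6 − 353.8| = 4.2 Hz.

4.2 Hz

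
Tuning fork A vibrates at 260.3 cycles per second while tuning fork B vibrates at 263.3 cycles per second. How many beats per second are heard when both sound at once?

f_beat = |f₁ − f₂|.
|260.3 − 263.3| = 3 Hz.

3 Hz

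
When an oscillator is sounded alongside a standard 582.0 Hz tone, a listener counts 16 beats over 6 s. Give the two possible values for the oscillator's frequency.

Beat frequency = 16/6 = 2.6667 Hz.
|f − 582.0| = 2.6667, so f = 582.0 ± 2.6667.

579.3333 Hz or 584.6667 Hz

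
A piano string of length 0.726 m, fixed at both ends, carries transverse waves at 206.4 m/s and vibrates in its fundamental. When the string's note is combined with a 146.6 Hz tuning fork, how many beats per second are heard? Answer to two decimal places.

For a string fixed at both ends, f_n = n·v/(2L) = 1·206.4/(2·0.726) = 142.1488 Hz.
f_beat = |142.1488 − 146.6| = 4.45 Hz.

4.45 Hz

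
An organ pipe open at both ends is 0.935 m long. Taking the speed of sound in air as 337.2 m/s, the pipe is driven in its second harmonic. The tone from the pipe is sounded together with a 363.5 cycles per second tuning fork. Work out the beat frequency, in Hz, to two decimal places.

Open pipe: f_n = n·v/(2L) = 2·337.2/(2·0.935) = 360.6417 Hz.
f_beat = |360.6417 − 363.5| = 2.86 Hz.

2.86 Hz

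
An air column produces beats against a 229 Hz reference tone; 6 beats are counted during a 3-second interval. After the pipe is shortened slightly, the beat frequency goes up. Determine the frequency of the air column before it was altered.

Beat frequency = 6/3 = 2 Hz.
|f − 229| = 2, so the air column was at either 227 Hz or 231 Hz.
A shorter pipe has a higher fundamental; the adjustment raises the air column's frequency.
The beat rate rose, so the adjustment moved the air column further from 229 Hz — it was already above the reference.

231 Hz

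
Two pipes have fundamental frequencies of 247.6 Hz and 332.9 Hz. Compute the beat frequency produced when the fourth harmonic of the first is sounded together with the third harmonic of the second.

8.3 Hz

Fourth harmonic of the first: 4·247.6 = 990.4 Hz.
Third harmonic of the second: 3·332.9 = 998.7 Hz.
f_beat = |990.4 − 998.7| = 8.3 Hz.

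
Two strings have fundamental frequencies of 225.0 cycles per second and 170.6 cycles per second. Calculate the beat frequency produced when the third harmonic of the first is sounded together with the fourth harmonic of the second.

Third harmonic of the first: 3·225.0 = 675.0 Hz.
Fourth harmonic of the second: 4·170.6 = 682.4 Hz.
f_beat = |675.0 − 682.4| = 7.4 Hz.

7.4 Hz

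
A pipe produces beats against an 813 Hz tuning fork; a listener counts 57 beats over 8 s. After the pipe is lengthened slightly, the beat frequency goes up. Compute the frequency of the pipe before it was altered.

805.875 Hz

Beat frequency = 57/8 = 7.125 Hz.
|f − 813| = 7.125, so the pipe was at either 805.875 Hz or 820.125 Hz.
A longer pipe has a lower fundamental; the adjustment lowers the pipe's frequency.
The beat rate rose, so the adjustment moved the pipe further from 813 Hz — it was already below the reference.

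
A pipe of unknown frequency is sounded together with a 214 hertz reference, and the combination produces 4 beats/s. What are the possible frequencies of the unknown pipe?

210 Hz or 218 Hz

|f − 214| = 4, so f = 214 ± 4.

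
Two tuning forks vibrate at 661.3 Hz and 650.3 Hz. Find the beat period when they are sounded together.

f_beat = |661.3 − 650.3| = 11 Hz.
Beat period T = 1 / f_beat = 1 / 11 s.

0.091 s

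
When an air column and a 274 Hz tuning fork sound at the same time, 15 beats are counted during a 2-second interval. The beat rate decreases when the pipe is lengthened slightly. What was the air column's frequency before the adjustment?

Beat frequency = 15/2 = 7.5 Hz.
|f − 274| = 7.5, so the air column was at either 266.5 Hz or 281.5 Hz.
A longer pipe has a lower fundamental; the adjustment lowers the air column's frequency.
The beat rate fell, so the adjustment moved the air column toward 274 Hz — it must have started above the reference.

281.5 Hz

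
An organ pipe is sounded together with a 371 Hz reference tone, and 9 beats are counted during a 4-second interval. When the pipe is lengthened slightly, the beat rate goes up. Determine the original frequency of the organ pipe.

368.75 Hz

Beat frequency = 9/4 = 2.25 Hz.
|f − 371| = 2.25, so the organ pipe was at either 368.75 Hz or 373.25 Hz.
A longer pipe has a lower fundamental; the adjustment lowers the organ pipe's frequency.
The beat rate rose, so the adjustment moved the organ pipe further from 371 Hz — it was already below the reference.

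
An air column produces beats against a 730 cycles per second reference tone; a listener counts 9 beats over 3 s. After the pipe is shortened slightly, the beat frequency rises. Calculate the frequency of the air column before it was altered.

733 Hz

Beat frequency = 9/3 = 3 Hz.
|f − 730| = 3, so the air column was at either 727 Hz or 733 Hz.
A shorter pipe has a higher fundamental; the adjustment raises the air column's frequency.
The beat rate rose, so the adjustment moved the air column further from 730 Hz — it was already above the reference.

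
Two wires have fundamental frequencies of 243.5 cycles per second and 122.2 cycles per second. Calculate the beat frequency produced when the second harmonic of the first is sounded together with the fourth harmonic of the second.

1.8 Hz

Second harmonic of the first: 2·243.5 = 487.0 Hz.
Fourth harmonic of the second: 4·122.2 = 488.8 Hz.
f_beat = |487.0 − 488.8| = 1.8 Hz.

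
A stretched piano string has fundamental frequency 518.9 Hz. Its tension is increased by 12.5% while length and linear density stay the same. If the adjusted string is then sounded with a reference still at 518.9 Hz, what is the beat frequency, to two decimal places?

For a string, f ∝ √T, so the new frequency is 518.9·√1.125 = 550.3766 Hz.
f_beat = |550.3766 − 518.9| = 31.48 Hz.

31.48 Hz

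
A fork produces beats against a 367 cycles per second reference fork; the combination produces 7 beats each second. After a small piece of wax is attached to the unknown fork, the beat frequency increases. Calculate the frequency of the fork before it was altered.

|f − 367| = 7, so the fork was at either 360 Hz or 374 Hz.
Loading a fork with wax lowers its frequency; the adjustment lowers the fork's frequency.
The beat rate rose, so the adjustment moved the fork further from 367 Hz — it was already below the reference.

360 Hz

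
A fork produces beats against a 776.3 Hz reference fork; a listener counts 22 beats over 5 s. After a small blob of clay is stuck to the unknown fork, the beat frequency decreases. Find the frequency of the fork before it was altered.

Beat frequency = 22/5 = 4.4 Hz.
|f − 776.3| = 4.4, so the fork was at either 771.9 Hz or 780.7 Hz.
Adding mass to a fork lowers its frequency; the adjustment lowers the fork's frequency.
The beat rate fell, so the adjustment moved the fork toward 776.3 Hz — it must have started above the reference.

780.7 Hz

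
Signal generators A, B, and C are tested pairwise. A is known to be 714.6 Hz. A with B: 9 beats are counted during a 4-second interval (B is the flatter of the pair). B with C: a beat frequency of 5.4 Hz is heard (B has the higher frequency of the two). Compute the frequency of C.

706.95 Hz

A–B: Beat frequency = 9/4 = 2.25 Hz.
B is below A, so f_B = 714.6 − 2.25 = 712.35 Hz.
C is below B, so f_C = 712.35 − 5.4 = 706.95 Hz.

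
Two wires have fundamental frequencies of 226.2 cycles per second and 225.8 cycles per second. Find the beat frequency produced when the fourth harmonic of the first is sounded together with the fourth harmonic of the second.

1.6 Hz

Fourth harmonic of the first: 4·226.2 = 904.8 Hz.
Fourth harmonic of the second: 4·225.8 = 903.2 Hz.
f_beat = |904.8 − 903.2| = 1.6 Hz.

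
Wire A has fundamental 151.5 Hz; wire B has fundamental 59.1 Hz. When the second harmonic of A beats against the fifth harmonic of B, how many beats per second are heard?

7.5 Hz

Second harmonic of the first: 2·151.5 = 303.0 Hz.
Fifth harmonic of the second: 5·59.1 = 295.5 Hz.
f_beat = |303.0 − 295.5| = 7.5 Hz.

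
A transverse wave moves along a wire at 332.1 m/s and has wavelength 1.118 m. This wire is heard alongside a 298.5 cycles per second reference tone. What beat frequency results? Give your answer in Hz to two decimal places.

1.45 Hz

Source frequency f = v/λ = 332.1/1.118 = 297.0483 Hz.
f_beat = |297.0483 − 298.5| = 1.45 Hz.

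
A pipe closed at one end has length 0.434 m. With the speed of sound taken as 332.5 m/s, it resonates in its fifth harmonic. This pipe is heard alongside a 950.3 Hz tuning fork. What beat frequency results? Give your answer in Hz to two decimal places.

Closed pipe (odd harmonics): f_n = n·v/(4L) = 5·332.5/(4·0.434) = 957.6613 Hz.
f_beat = |957.6613 − 950.3| = 7.36 Hz.

7.36 Hz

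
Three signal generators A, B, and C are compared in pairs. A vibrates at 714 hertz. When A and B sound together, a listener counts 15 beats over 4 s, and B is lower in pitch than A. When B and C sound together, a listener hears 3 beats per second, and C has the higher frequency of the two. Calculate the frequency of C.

A–B: Beat frequency = 15/4 = 3.75 Hz.
B is below A, so f_B = 714 − 3.75 = 710.25 Hz.
C is above B, so f_C = 710.25 + 3 = 713.25 Hz.

713.25 Hz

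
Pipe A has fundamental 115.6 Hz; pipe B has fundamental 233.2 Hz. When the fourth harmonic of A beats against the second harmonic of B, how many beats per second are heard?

Fourth harmonic of the first: 4·115.6 = 462.4 Hz.
Second harmonic of the second: 2·233.2 = 466.4 Hz.
f_beat = |462.4 − 466.4| = 4.0 Hz.

4.0 Hz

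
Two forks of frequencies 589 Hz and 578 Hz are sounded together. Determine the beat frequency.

11 Hz

Beats arise from superposition of two nearby frequencies; the beat rate is |f₁ − f₂|.
|589 − 578| = 11 Hz.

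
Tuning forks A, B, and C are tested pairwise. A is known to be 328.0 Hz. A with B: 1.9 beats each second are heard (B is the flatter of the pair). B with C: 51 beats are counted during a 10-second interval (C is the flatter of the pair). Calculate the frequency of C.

321 Hz

B is below A, so f_B = 328.0 − 1.9 = 326.1 Hz.
B–C: Beat frequency = 51/10 = 5.1 Hz.
C is below B, so f_C = 326.1 − 5.1 = 321 Hz.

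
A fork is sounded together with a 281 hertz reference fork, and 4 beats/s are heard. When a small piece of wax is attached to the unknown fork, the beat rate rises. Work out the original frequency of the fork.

|f − 281| = 4, so the fork was at either 277 Hz or 285 Hz.
Loading a fork with wax lowers its frequency; the adjustment lowers the fork's frequency.
The beat rate rose, so the adjustment moved the fork further from 281 Hz — it was already below the reference.

277 Hz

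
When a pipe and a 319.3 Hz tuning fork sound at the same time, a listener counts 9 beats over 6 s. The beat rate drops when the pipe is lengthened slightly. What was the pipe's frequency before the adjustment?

320.8 Hz

Beat frequency = 9/6 = 1.5 Hz.
|f − 319.3| = 1.5, so the pipe was at either 317.8 Hz or 320.8 Hz.
A longer pipe has a lower fundamental; the adjustment lowers the pipe's frequency.
The beat rate fell, so the adjustment moved the pipe toward 319.3 Hz — it must have started above the reference.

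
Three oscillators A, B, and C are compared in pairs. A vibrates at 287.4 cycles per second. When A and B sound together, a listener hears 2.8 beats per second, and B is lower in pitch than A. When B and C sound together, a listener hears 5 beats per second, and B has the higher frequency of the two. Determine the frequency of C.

279.6 Hz

B is below A, so f_B = 287.4 − 2.8 = 284.6 Hz.
C is below B, so f_C = 284.6 − 5 = 279.6 Hz.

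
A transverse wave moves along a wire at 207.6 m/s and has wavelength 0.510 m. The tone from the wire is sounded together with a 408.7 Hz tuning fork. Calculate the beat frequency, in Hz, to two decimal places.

1.64 Hz

Source frequency f = v/λ = 207.6/0.510 = 407.0588 Hz.
f_beat = |407.0588 − 408.7| = 1.64 Hz.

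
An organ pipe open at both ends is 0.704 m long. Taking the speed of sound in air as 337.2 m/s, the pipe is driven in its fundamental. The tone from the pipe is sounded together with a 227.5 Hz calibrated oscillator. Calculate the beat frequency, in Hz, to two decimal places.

11.99 Hz

Open pipe: f_n = n·v/(2L) = 1·337.2/(2·0.704) = 239.4886 Hz.
f_beat = |239.4886 − 227.5| = 11.99 Hz.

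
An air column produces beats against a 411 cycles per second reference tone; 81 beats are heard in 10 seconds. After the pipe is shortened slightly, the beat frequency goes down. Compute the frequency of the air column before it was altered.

402.9 Hz

Beat frequency = 81/10 = 8.1 Hz.
|f − 411| = 8.1, so the air column was at either 402.9 Hz or 419.1 Hz.
A shorter pipe has a higher fundamental; the adjustment raises the air column's frequency.
The beat rate fell, so the adjustment moved the air column toward 411 Hz — it must have started below the reference.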